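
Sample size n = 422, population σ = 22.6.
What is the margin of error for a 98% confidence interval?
Margin of error = 2.56

Margin of error = z* · σ/√n
= 2.326 · 22.6/√422
= 2.326 · 22.6/20.5426
= 2.56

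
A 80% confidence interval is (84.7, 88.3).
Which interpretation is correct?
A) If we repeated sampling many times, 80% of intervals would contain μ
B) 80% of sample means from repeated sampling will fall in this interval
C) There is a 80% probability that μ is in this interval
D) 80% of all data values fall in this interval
A

A) Correct — this is the frequentist long-run coverage interpretation.
B) Wrong — coverage applies to intervals containing μ, not to future x̄ values.
C) Wrong — μ is fixed; the randomness lives in the interval, not in μ.
D) Wrong — a CI is about the parameter μ, not individual data values.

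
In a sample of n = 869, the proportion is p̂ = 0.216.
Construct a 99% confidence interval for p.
(0.180, 0.252)

Proportion CI:
SE = √(p̂(1-p̂)/n) = √(0.216 · 0.784 / 869) = 0.01396

z* = 2.576
Margin = z* · SE = 2.576 · 0.01396 = 0.0360

CI: 0.216 ± 0.0360 = (0.180, 0.252)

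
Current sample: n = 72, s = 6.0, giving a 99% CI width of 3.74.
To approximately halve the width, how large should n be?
n ≈ 288

CI width ∝ 1/√n
To reduce width by factor 2, need √n to grow by 2 → need 2² = 4 times as many samples.

Current: n = 72, width = 3.74
New: n = 288, width ≈ 1.83

Width reduced by factor of 3.74/1.83 = 2.04.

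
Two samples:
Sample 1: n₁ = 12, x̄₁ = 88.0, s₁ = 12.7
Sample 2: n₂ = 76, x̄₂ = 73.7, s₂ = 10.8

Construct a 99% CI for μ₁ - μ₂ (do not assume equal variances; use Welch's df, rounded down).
(2.64, 25.96)

Difference: x̄₁ - x̄₂ = 14.30
SE = √(s₁²/n₁ + s₂²/n₂) = √(12.7²/12 + 10.8²/76) = 3.8698
df = 13.63 → 13 (Welch–Satterthwaite, rounded down)
t* = 3.012

CI: 14.30 ± 3.012 · 3.8698 = 14.30 ± 11.66 = (2.64, 25.96)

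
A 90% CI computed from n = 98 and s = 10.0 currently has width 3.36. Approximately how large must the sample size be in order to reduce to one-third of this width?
n ≈ 882

CI width ∝ 1/√n
To reduce width by factor 3, need √n to grow by 3 → need 3² = 9 times as many samples.

Current: n = 98, width = 3.36
New: n = 882, width ≈ 1.11

Width reduced by factor of 3.36/1.11 = 3.03.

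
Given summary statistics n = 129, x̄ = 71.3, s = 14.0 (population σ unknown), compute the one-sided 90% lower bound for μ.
μ ≥ 69.71

Lower bound (one-sided):
t* = 1.288 (one-sided for 90%)
Lower bound = x̄ - t* · s/√n = 71.3 - 1.288 · 14.0/√129 = 69.71

We are 90% confident that μ ≥ 69.71.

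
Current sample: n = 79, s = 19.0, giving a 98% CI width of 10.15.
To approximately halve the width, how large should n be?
n ≈ 316

CI width ∝ 1/√n
To reduce width by factor 2, need √n to grow by 2 → need 2² = 4 times as many samples.

Current: n = 79, width = 10.15
New: n = 316, width ≈ 5.00

Width reduced by factor of 10.15/5.00 = 2.03.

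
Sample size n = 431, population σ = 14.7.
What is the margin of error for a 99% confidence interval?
Margin of error = 1.82

Margin of error = z* · σ/√n
= 2.576 · 14.7/√431
= 2.576 · 14.7/20.7605
= 1.82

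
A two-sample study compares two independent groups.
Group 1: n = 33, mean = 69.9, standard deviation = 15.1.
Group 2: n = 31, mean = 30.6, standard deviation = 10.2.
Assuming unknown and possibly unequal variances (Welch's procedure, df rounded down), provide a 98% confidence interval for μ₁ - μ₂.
(31.63, 46.97)

Difference: x̄₁ - x̄₂ = 39.30
SE = √(s₁²/n₁ + s₂²/n₂) = √(15.1²/33 + 10.2²/31) = 3.2040
df = 56.43 → 56 (Welch–Satterthwaite, rounded down)
t* = 2.395

CI: 39.30 ± 2.395 · 3.2040 = 39.30 ± 7.67 = (31.63, 46.97)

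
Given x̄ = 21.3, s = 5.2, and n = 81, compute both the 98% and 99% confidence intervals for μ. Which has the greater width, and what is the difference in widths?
99% CI is wider by 0.31

df = 80
98% CI: t* = 2.374, (19.93, 22.67), width = 2 · t* · s/√n = 2.74
99% CI: t* = 2.639, (19.78, 22.82), width = 2 · t* · s/√n = 3.05

The 99% CI is wider by 3.05 - 2.74 = 0.31.
Higher confidence requires a wider interval.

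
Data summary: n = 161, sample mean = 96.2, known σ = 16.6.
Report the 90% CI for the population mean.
(94.05, 98.35)

z-interval (σ known):
z* = 1.645 for 90% confidence

Margin of error = z* · σ/√n = 1.645 · 16.6/√161 = 2.15

CI: (96.2 - 2.15, 96.2 + 2.15) = (94.05, 98.35)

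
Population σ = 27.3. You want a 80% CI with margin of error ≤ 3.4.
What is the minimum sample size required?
n ≥ 106

For margin E ≤ 3.4:
n ≥ (z* · σ / E)²
n ≥ (1.282 · 27.3 / 3.4)²
n ≥ 105.96

Minimum n = 106 (rounding up)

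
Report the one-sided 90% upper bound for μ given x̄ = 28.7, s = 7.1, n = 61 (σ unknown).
μ ≤ 29.88

Upper bound (one-sided):
t* = 1.296 (one-sided for 90%)
Upper bound = x̄ + t* · s/√n = 28.7 + 1.296 · 7.1/√61 = 29.88

We are 90% confident that μ ≤ 29.88.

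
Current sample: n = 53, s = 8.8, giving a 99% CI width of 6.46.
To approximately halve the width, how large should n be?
n ≈ 212

CI width ∝ 1/√n
To reduce width by factor 2, need √n to grow by 2 → need 2² = 4 times as many samples.

Current: n = 53, width = 6.46
New: n = 212, width ≈ 3.14

Width reduced by factor of 6.46/3.14 = 2.06.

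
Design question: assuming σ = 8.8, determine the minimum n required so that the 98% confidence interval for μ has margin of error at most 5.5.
n ≥ 14

For margin E ≤ 5.5:
n ≥ (z* · σ / E)²
n ≥ (2.326 · 8.8 / 5.5)²
n ≥ 13.85

Minimum n = 14 (rounding up)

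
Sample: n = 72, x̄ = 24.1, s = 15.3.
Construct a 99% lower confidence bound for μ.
μ ≥ 19.81

Lower bound (one-sided):
t* = 2.380 (one-sided for 99%)
Lower bound = x̄ - t* · s/√n = 24.1 - 2.380 · 15.3/√72 = 19.81

We are 99% confident that μ ≥ 19.81.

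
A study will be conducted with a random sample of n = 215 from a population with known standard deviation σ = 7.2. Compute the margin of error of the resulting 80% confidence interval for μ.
Margin of error = 0.63

Margin of error = z* · σ/√n
= 1.282 · 7.2/√215
= 1.282 · 7.2/14.6629
= 0.63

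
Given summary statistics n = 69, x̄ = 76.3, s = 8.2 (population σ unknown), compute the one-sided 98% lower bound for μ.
μ ≥ 74.23

Lower bound (one-sided):
t* = 2.094 (one-sided for 98%)
Lower bound = x̄ - t* · s/√n = 76.3 - 2.094 · 8.2/√69 = 74.23

We are 98% confident that μ ≥ 74.23.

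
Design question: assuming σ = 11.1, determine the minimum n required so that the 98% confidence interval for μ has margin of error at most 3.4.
n ≥ 58

For margin E ≤ 3.4:
n ≥ (z* · σ / E)²
n ≥ (2.326 · 11.1 / 3.4)²
n ≥ 57.66

Minimum n = 58 (rounding up)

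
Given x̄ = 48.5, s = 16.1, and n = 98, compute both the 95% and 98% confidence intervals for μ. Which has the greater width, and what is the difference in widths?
98% CI is wider by 1.23

df = 97
95% CI: t* = 1.985, (45.27, 51.73), width = 2 · t* · s/√n = 6.46
98% CI: t* = 2.365, (44.65, 52.35), width = 2 · t* · s/√n = 7.69

The 98% CI is wider by 7.69 - 6.46 = 1.23.
Higher confidence requires a wider interval.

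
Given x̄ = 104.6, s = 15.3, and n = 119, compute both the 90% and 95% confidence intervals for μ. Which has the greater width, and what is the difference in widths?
95% CI is wider by 0.90

df = 118
90% CI: t* = 1.658, (102.27, 106.93), width = 2 · t* · s/√n = 4.65
95% CI: t* = 1.980, (101.82, 107.38), width = 2 · t* · s/√n = 5.55

The 95% CI is wider by 5.55 - 4.65 = 0.90.
Higher confidence requires a wider interval.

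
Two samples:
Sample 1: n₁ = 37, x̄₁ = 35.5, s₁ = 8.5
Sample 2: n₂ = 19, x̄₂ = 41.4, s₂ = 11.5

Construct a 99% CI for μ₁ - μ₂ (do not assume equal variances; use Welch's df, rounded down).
(-14.15, 2.35)

Difference: x̄₁ - x̄₂ = -5.90
SE = √(s₁²/n₁ + s₂²/n₂) = √(8.5²/37 + 11.5²/19) = 2.9855
df = 28.40 → 28 (Welch–Satterthwaite, rounded down)
t* = 2.763

CI: -5.90 ± 2.763 · 2.9855 = -5.90 ± 8.25 = (-14.15, 2.35)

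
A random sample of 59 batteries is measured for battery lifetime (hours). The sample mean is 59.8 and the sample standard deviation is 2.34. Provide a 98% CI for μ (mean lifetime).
(59.07, 60.53)

t-interval (σ unknown):
df = n - 1 = 58
t* = 2.392 for 98% confidence

Margin of error = t* · s/√n = 2.392 · 2.34/√59 = 0.73

CI: (59.07, 60.53)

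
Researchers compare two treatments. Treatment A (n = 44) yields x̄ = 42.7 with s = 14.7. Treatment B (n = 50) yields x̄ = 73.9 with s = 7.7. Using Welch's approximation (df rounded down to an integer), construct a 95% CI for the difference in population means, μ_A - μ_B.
(-36.13, -26.27)

Difference: x̄₁ - x̄₂ = -31.20
SE = √(s₁²/n₁ + s₂²/n₂) = √(14.7²/44 + 7.7²/50) = 2.4692
df = 63.05 → 63 (Welch–Satterthwaite, rounded down)
t* = 1.998

CI: -31.20 ± 1.998 · 2.4692 = -31.20 ± 4.93 = (-36.13, -26.27)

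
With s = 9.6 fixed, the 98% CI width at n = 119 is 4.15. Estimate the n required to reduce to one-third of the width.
n ≈ 1071

CI width ∝ 1/√n
To reduce width by factor 3, need √n to grow by 3 → need 3² = 9 times as many samples.

Current: n = 119, width = 4.15
New: n = 1071, width ≈ 1.37

Width reduced by factor of 4.15/1.37 = 3.03.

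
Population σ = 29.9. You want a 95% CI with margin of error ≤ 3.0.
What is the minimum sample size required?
n ≥ 382

For margin E ≤ 3.0:
n ≥ (z* · σ / E)²
n ≥ (1.960 · 29.9 / 3.0)²
n ≥ 381.60

Minimum n = 382 (rounding up)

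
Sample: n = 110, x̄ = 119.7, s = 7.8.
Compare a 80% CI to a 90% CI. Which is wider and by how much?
90% CI is wider by 0.55

df = 109
80% CI: t* = 1.289, (118.74, 120.66), width = 2 · t* · s/√n = 1.92
90% CI: t* = 1.659, (118.47, 120.93), width = 2 · t* · s/√n = 2.47

The 90% CI is wider by 2.47 - 1.92 = 0.55.
Higher confidence requires a wider interval.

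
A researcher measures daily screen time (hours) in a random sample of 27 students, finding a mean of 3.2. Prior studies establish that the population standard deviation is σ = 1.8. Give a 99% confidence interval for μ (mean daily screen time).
(2.31, 4.09)

z-interval (σ known):
z* = 2.576 for 99% confidence

Margin of error = z* · σ/√n = 2.576 · 1.8/√27 = 0.89

CI: (3.2 - 0.89, 3.2 + 0.89) = (2.31, 4.09)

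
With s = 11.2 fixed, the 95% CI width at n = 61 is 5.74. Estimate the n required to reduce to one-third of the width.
n ≈ 549

CI width ∝ 1/√n
To reduce width by factor 3, need √n to grow by 3 → need 3² = 9 times as many samples.

Current: n = 61, width = 5.74
New: n = 549, width ≈ 1.88

Width reduced by factor of 5.74/1.88 = 3.05.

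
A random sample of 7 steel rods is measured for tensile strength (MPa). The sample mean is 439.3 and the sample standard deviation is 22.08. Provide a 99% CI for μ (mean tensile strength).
(408.36, 470.24)

t-interval (σ unknown):
df = n - 1 = 6
t* = 3.707 for 99% confidence

Margin of error = t* · s/√n = 3.707 · 22.08/√7 = 30.94

CI: (408.36, 470.24)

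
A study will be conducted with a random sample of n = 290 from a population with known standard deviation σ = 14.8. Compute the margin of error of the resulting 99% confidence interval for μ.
Margin of error = 2.24

Margin of error = z* · σ/√n
= 2.576 · 14.8/√290
= 2.576 · 14.8/17.0294
= 2.24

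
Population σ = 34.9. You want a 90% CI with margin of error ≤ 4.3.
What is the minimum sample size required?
n ≥ 179

For margin E ≤ 4.3:
n ≥ (z* · σ / E)²
n ≥ (1.645 · 34.9 / 4.3)²
n ≥ 178.26

Minimum n = 179 (rounding up)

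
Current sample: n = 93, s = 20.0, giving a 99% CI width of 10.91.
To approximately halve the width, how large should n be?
n ≈ 372

CI width ∝ 1/√n
To reduce width by factor 2, need √n to grow by 2 → need 2² = 4 times as many samples.

Current: n = 93, width = 10.91
New: n = 372, width ≈ 5.37

Width reduced by factor of 10.91/5.37 = 2.03.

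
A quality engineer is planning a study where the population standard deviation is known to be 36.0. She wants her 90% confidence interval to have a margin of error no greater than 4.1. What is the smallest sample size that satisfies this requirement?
n ≥ 209

For margin E ≤ 4.1:
n ≥ (z* · σ / E)²
n ≥ (1.645 · 36.0 / 4.1)²
n ≥ 208.63

Minimum n = 209 (rounding up)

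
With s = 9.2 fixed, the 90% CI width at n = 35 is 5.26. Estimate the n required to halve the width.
n ≈ 140

CI width ∝ 1/√n
To reduce width by factor 2, need √n to grow by 2 → need 2² = 4 times as many samples.

Current: n = 35, width = 5.26
New: n = 140, width ≈ 2.58

Width reduced by factor of 5.26/2.58 = 2.04.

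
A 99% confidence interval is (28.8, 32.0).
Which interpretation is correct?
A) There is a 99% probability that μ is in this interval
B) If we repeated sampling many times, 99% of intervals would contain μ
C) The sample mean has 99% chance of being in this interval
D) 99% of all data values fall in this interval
B

A) Wrong — μ is fixed; the randomness lives in the interval, not in μ.
B) Correct — this is the frequentist long-run coverage interpretation.
C) Wrong — x̄ is observed and sits in the interval by construction.
D) Wrong — a CI is about the parameter μ, not individual data values.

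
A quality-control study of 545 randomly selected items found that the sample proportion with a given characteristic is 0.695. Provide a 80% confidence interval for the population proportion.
(0.670, 0.720)

Proportion CI:
SE = √(p̂(1-p̂)/n) = √(0.695 · 0.305 / 545) = 0.01972

z* = 1.282
Margin = z* · SE = 1.282 · 0.01972 = 0.0253

CI: 0.695 ± 0.0253 = (0.670, 0.720)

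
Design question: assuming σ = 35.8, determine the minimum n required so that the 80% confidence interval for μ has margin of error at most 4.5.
n ≥ 105

For margin E ≤ 4.5:
n ≥ (z* · σ / E)²
n ≥ (1.282 · 35.8 / 4.5)²
n ≥ 104.02

Minimum n = 105 (rounding up)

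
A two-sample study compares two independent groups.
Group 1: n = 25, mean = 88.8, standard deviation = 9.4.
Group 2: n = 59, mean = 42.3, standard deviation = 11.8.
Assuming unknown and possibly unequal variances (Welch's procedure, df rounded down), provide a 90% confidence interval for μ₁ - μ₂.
(42.44, 50.56)

Difference: x̄₁ - x̄₂ = 46.50
SE = √(s₁²/n₁ + s₂²/n₂) = √(9.4²/25 + 11.8²/59) = 2.4278
df = 56.35 → 56 (Welch–Satterthwaite, rounded down)
t* = 1.673

CI: 46.50 ± 1.673 · 2.4278 = 46.50 ± 4.06 = (42.44, 50.56)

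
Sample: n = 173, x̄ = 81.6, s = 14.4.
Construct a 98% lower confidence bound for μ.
μ ≥ 79.33

Lower bound (one-sided):
t* = 2.069 (one-sided for 98%)
Lower bound = x̄ - t* · s/√n = 81.6 - 2.069 · 14.4/√173 = 79.33

We are 98% confident that μ ≥ 79.33.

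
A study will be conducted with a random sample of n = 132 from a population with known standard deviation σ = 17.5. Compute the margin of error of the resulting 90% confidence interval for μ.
Margin of error = 2.51

Margin of error = z* · σ/√n
= 1.645 · 17.5/√132
= 1.645 · 17.5/11.4891
= 2.51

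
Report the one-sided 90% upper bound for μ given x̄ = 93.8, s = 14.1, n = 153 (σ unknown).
μ ≤ 95.27

Upper bound (one-sided):
t* = 1.287 (one-sided for 90%)
Upper bound = x̄ + t* · s/√n = 93.8 + 1.287 · 14.1/√153 = 95.27

We are 90% confident that μ ≤ 95.27.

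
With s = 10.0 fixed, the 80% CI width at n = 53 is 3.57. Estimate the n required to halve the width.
n ≈ 212

CI width ∝ 1/√n
To reduce width by factor 2, need √n to grow by 2 → need 2² = 4 times as many samples.

Current: n = 53, width = 3.57
New: n = 212, width ≈ 1.77

Width reduced by factor of 3.57/1.77 = 2.02.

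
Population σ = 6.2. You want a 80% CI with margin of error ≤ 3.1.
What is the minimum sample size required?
n ≥ 7

For margin E ≤ 3.1:
n ≥ (z* · σ / E)²
n ≥ (1.282 · 6.2 / 3.1)²
n ≥ 6.57

Minimum n = 7 (rounding up)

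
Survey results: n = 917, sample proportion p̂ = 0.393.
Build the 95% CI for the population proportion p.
(0.361, 0.425)

Proportion CI:
SE = √(p̂(1-p̂)/n) = √(0.393 · 0.607 / 917) = 0.01613

z* = 1.960
Margin = z* · SE = 1.960 · 0.01613 = 0.0316

CI: 0.393 ± 0.0316 = (0.361, 0.425)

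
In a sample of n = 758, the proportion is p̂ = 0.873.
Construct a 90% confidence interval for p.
(0.853, 0.893)

Proportion CI:
SE = √(p̂(1-p̂)/n) = √(0.873 · 0.127 / 758) = 0.01209

z* = 1.645
Margin = z* · SE = 1.645 · 0.01209 = 0.0199

CI: 0.873 ± 0.0199 = (0.853, 0.893)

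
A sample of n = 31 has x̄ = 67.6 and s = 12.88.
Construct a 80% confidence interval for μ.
(64.57, 70.63)

t-interval (σ unknown):
df = n - 1 = 30
t* = 1.310 for 80% confidence

Margin of error = t* · s/√n = 1.310 · 12.88/√31 = 3.03

CI: (64.57, 70.63)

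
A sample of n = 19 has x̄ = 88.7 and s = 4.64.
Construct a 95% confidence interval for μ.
(86.46, 90.94)

t-interval (σ unknown):
df = n - 1 = 18
t* = 2.101 for 95% confidence

Margin of error = t* · s/√n = 2.101 · 4.64/√19 = 2.24

CI: (86.46, 90.94)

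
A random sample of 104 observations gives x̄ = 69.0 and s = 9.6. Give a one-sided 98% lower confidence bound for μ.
μ ≥ 67.04

Lower bound (one-sided):
t* = 2.080 (one-sided for 98%)
Lower bound = x̄ - t* · s/√n = 69.0 - 2.080 · 9.6/√104 = 67.04

We are 98% confident that μ ≥ 67.04.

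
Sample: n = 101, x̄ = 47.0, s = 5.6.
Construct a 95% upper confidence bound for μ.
μ ≤ 47.92

Upper bound (one-sided):
t* = 1.660 (one-sided for 95%)
Upper bound = x̄ + t* · s/√n = 47.0 + 1.660 · 5.6/√101 = 47.92

We are 95% confident that μ ≤ 47.92.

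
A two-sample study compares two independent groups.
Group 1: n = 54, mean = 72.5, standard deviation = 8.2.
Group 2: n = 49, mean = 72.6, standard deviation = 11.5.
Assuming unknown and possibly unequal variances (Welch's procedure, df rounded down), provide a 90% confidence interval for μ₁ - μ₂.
(-3.40, 3.20)

Difference: x̄₁ - x̄₂ = -0.10
SE = √(s₁²/n₁ + s₂²/n₂) = √(8.2²/54 + 11.5²/49) = 1.9860
df = 85.94 → 85 (Welch–Satterthwaite, rounded down)
t* = 1.663

CI: -0.10 ± 1.663 · 1.9860 = -0.10 ± 3.30 = (-3.40, 3.20)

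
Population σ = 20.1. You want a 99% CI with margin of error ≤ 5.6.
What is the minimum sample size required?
n ≥ 86

For margin E ≤ 5.6:
n ≥ (z* · σ / E)²
n ≥ (2.576 · 20.1 / 5.6)²
n ≥ 85.49

Minimum n = 86 (rounding up)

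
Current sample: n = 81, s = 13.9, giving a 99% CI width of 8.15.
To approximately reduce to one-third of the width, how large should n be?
n ≈ 729

CI width ∝ 1/√n
To reduce width by factor 3, need √n to grow by 3 → need 3² = 9 times as many samples.

Current: n = 81, width = 8.15
New: n = 729, width ≈ 2.66

Width reduced by factor of 8.15/2.66 = 3.06.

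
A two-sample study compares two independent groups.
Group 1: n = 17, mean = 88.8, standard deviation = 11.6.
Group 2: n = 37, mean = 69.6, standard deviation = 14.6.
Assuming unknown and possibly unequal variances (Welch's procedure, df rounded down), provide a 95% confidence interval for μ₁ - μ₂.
(11.71, 26.69)

Difference: x̄₁ - x̄₂ = 19.20
SE = √(s₁²/n₁ + s₂²/n₂) = √(11.6²/17 + 14.6²/37) = 3.6982
df = 38.66 → 38 (Welch–Satterthwaite, rounded down)
t* = 2.024

CI: 19.20 ± 2.024 · 3.6982 = 19.20 ± 7.49 = (11.71, 26.69)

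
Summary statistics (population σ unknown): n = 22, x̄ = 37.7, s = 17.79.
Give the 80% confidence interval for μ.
(32.68, 42.72)

t-interval (σ unknown):
df = n - 1 = 21
t* = 1.323 for 80% confidence

Margin of error = t* · s/√n = 1.323 · 17.79/√22 = 5.02

CI: (32.68, 42.72)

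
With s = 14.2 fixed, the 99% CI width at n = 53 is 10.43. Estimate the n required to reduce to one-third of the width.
n ≈ 477

CI width ∝ 1/√n
To reduce width by factor 3, need √n to grow by 3 → need 3² = 9 times as many samples.

Current: n = 53, width = 10.43
New: n = 477, width ≈ 3.36

Width reduced by factor of 10.43/3.36 = 3.10.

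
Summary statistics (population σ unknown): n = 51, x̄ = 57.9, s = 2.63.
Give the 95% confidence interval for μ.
(57.16, 58.64)

t-interval (σ unknown):
df = n - 1 = 50
t* = 2.009 for 95% confidence

Margin of error = t* · s/√n = 2.009 · 2.63/√51 = 0.74

CI: (57.16, 58.64)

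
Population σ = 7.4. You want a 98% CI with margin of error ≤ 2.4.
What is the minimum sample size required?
n ≥ 52

For margin E ≤ 2.4:
n ≥ (z* · σ / E)²
n ≥ (2.326 · 7.4 / 2.4)²
n ≥ 51.44

Minimum n = 52 (rounding up)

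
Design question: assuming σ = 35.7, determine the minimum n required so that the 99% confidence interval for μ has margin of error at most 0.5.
n ≥ 33829

For margin E ≤ 0.5:
n ≥ (z* · σ / E)²
n ≥ (2.576 · 35.7 / 0.5)²
n ≥ 33828.92

Minimum n = 33829 (rounding up)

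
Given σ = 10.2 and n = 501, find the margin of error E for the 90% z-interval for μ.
Margin of error = 0.75

Margin of error = z* · σ/√n
= 1.645 · 10.2/√501
= 1.645 · 10.2/22.3830
= 0.75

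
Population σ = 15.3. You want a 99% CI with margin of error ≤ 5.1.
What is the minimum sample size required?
n ≥ 60

For margin E ≤ 5.1:
n ≥ (z* · σ / E)²
n ≥ (2.576 · 15.3 / 5.1)²
n ≥ 59.72

Minimum n = 60 (rounding up)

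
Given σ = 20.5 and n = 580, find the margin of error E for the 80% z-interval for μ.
Margin of error = 1.09

Margin of error = z* · σ/√n
= 1.282 · 20.5/√580
= 1.282 · 20.5/24.0832
= 1.09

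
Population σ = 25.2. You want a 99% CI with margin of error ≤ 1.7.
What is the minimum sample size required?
n ≥ 1459

For margin E ≤ 1.7:
n ≥ (z* · σ / E)²
n ≥ (2.576 · 25.2 / 1.7)²
n ≥ 1458.13

Minimum n = 1459 (rounding up)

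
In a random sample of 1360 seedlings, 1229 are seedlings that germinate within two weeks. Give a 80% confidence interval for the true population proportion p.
(0.893, 0.914)

Proportion CI:
p̂ = 1229/1360 = 0.90368
SE = √(p̂(1-p̂)/n) = √(0.90368 · 0.09632 / 1360) = 0.00800

z* = 1.282
Margin = z* · SE = 1.282 · 0.00800 = 0.0103

CI: 0.90368 ± 0.0103 = (0.893, 0.914)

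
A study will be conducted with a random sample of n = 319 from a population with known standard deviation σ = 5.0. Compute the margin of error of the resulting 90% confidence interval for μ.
Margin of error = 0.46

Margin of error = z* · σ/√n
= 1.645 · 5.0/√319
= 1.645 · 5.0/17.8606
= 0.46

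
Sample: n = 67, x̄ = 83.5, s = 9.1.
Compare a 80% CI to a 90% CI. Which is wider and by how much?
90% CI is wider by 0.83

df = 66
80% CI: t* = 1.295, (82.06, 84.94), width = 2 · t* · s/√n = 2.88
90% CI: t* = 1.668, (81.65, 85.35), width = 2 · t* · s/√n = 3.71

The 90% CI is wider by 3.71 - 2.88 = 0.83.
Higher confidence requires a wider interval.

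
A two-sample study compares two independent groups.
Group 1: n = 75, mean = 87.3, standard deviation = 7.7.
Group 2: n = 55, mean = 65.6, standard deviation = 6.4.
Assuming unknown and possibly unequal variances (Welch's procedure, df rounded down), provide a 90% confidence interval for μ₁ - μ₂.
(19.65, 23.75)

Difference: x̄₁ - x̄₂ = 21.70
SE = √(s₁²/n₁ + s₂²/n₂) = √(7.7²/75 + 6.4²/55) = 1.2391
df = 125.94 → 125 (Welch–Satterthwaite, rounded down)
t* = 1.657

CI: 21.70 ± 1.657 · 1.2391 = 21.70 ± 2.05 = (19.65, 23.75)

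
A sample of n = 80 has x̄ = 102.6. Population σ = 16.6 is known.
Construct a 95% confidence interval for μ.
(98.96, 106.24)

z-interval (σ known):
z* = 1.960 for 95% confidence

Margin of error = z* · σ/√n = 1.960 · 16.6/√80 = 3.64

CI: (102.6 - 3.64, 102.6 + 3.64) = (98.96, 106.24)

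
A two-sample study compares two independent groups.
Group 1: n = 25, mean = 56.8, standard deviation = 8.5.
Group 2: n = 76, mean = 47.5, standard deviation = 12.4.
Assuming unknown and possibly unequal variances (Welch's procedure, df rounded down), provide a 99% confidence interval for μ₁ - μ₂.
(3.40, 15.20)

Difference: x̄₁ - x̄₂ = 9.30
SE = √(s₁²/n₁ + s₂²/n₂) = √(8.5²/25 + 12.4²/76) = 2.2166
df = 59.96 → 59 (Welch–Satterthwaite, rounded down)
t* = 2.662

CI: 9.30 ± 2.662 · 2.2166 = 9.30 ± 5.90 = (3.40, 15.20)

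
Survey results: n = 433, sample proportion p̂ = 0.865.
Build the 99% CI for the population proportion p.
(0.823, 0.907)

Proportion CI:
SE = √(p̂(1-p̂)/n) = √(0.865 · 0.135 / 433) = 0.01642

z* = 2.576
Margin = z* · SE = 2.576 · 0.01642 = 0.0423

CI: 0.865 ± 0.0423 = (0.823, 0.907)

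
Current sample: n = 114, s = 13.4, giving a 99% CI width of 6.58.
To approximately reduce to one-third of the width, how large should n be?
n ≈ 1026

CI width ∝ 1/√n
To reduce width by factor 3, need √n to grow by 3 → need 3² = 9 times as many samples.

Current: n = 114, width = 6.58
New: n = 1026, width ≈ 2.16

Width reduced by factor of 6.58/2.16 = 3.05.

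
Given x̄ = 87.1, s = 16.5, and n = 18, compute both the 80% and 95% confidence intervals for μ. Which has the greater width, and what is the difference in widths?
95% CI is wider by 6.04

df = 17
80% CI: t* = 1.333, (81.92, 92.28), width = 2 · t* · s/√n = 10.37
95% CI: t* = 2.110, (78.89, 95.31), width = 2 · t* · s/√n = 16.41

The 95% CI is wider by 16.41 - 10.37 = 6.04.
Higher confidence requires a wider interval.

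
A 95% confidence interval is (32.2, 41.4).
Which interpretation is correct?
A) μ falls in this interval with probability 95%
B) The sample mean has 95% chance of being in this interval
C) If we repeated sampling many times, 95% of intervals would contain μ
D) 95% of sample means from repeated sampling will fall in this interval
C

A) Wrong — μ is fixed; the randomness lives in the interval, not in μ.
B) Wrong — x̄ is observed and sits in the interval by construction.
C) Correct — this is the frequentist long-run coverage interpretation.
D) Wrong — coverage applies to intervals containing μ, not to future x̄ values.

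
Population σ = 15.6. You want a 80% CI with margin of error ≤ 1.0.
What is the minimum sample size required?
n ≥ 400

For margin E ≤ 1.0:
n ≥ (z* · σ / E)²
n ≥ (1.282 · 15.6 / 1.0)²
n ≥ 399.97

Minimum n = 400 (rounding up)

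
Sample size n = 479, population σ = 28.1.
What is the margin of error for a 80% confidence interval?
Margin of error = 1.65

Margin of error = z* · σ/√n
= 1.282 · 28.1/√479
= 1.282 · 28.1/21.8861
= 1.65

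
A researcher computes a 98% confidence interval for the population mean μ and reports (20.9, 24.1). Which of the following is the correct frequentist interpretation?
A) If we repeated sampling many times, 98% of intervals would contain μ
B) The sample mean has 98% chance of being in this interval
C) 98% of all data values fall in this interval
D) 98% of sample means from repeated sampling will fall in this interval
A

A) Correct — this is the frequentist long-run coverage interpretation.
B) Wrong — x̄ is observed and sits in the interval by construction.
C) Wrong — a CI is about the parameter μ, not individual data values.
D) Wrong — coverage applies to intervals containing μ, not to future x̄ values.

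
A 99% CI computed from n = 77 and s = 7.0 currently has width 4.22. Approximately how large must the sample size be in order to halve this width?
n ≈ 308

CI width ∝ 1/√n
To reduce width by factor 2, need √n to grow by 2 → need 2² = 4 times as many samples.

Current: n = 77, width = 4.22
New: n = 308, width ≈ 2.07

Width reduced by factor of 4.22/2.07 = 2.04.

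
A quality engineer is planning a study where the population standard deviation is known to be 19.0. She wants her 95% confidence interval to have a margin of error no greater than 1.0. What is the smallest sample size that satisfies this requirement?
n ≥ 1387

For margin E ≤ 1.0:
n ≥ (z* · σ / E)²
n ≥ (1.960 · 19.0 / 1.0)²
n ≥ 1386.82

Minimum n = 1387 (rounding up)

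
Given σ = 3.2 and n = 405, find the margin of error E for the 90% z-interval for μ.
Margin of error = 0.26

Margin of error = z* · σ/√n
= 1.645 · 3.2/√405
= 1.645 · 3.2/20.1246
= 0.26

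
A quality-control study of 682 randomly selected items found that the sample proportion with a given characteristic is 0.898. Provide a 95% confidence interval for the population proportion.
(0.875, 0.921)

Proportion CI:
SE = √(p̂(1-p̂)/n) = √(0.898 · 0.102 / 682) = 0.01159

z* = 1.960
Margin = z* · SE = 1.960 · 0.01159 = 0.0227

CI: 0.898 ± 0.0227 = (0.875, 0.921)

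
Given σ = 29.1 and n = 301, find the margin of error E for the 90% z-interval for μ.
Margin of error = 2.76

Margin of error = z* · σ/√n
= 1.645 · 29.1/√301
= 1.645 · 29.1/17.3494
= 2.76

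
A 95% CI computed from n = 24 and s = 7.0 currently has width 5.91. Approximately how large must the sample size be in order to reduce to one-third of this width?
n ≈ 216

CI width ∝ 1/√n
To reduce width by factor 3, need √n to grow by 3 → need 3² = 9 times as many samples.

Current: n = 24, width = 5.91
New: n = 216, width ≈ 1.88

Width reduced by factor of 5.91/1.88 = 3.14.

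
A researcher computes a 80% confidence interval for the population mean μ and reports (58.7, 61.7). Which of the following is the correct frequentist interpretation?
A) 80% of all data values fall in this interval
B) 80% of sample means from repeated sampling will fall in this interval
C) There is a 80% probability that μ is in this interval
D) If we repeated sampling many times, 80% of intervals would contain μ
D

A) Wrong — a CI is about the parameter μ, not individual data values.
B) Wrong — coverage applies to intervals containing μ, not to future x̄ values.
C) Wrong — μ is fixed; the randomness lives in the interval, not in μ.
D) Correct — this is the frequentist long-run coverage interpretation.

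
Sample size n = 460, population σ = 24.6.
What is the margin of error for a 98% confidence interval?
Margin of error = 2.67

Margin of error = z* · σ/√n
= 2.326 · 24.6/√460
= 2.326 · 24.6/21.4476
= 2.67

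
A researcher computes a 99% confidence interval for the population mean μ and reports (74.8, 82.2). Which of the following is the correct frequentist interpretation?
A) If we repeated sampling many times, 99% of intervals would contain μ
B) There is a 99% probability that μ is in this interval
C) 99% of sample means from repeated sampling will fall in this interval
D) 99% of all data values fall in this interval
A

A) Correct — this is the frequentist long-run coverage interpretation.
B) Wrong — μ is fixed; the randomness lives in the interval, not in μ.
C) Wrong — coverage applies to intervals containing μ, not to future x̄ values.
D) Wrong — a CI is about the parameter μ, not individual data values.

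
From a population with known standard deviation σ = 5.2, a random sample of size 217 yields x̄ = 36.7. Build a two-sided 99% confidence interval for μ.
(35.79, 37.61)

z-interval (σ known):
z* = 2.576 for 99% confidence

Margin of error = z* · σ/√n = 2.576 · 5.2/√217 = 0.91

CI: (36.7 - 0.91, 36.7 + 0.91) = (35.79, 37.61)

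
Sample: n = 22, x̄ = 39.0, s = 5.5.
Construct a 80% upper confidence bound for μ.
μ ≤ 40.01

Upper bound (one-sided):
t* = 0.859 (one-sided for 80%)
Upper bound = x̄ + t* · s/√n = 39.0 + 0.859 · 5.5/√22 = 40.01

We are 80% confident that μ ≤ 40.01.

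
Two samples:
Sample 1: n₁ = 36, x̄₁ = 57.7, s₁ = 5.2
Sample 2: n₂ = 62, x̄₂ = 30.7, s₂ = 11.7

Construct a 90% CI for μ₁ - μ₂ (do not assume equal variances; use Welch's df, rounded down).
(24.14, 29.86)

Difference: x̄₁ - x̄₂ = 27.00
SE = √(s₁²/n₁ + s₂²/n₂) = √(5.2²/36 + 11.7²/62) = 1.7202
df = 91.17 → 91 (Welch–Satterthwaite, rounded down)
t* = 1.662

CI: 27.00 ± 1.662 · 1.7202 = 27.00 ± 2.86 = (24.14, 29.86)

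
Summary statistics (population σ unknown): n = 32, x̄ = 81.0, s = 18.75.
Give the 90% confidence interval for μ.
(75.38, 86.62)

t-interval (σ unknown):
df = n - 1 = 31
t* = 1.696 for 90% confidence

Margin of error = t* · s/√n = 1.696 · 18.75/√32 = 5.62

CI: (75.38, 86.62)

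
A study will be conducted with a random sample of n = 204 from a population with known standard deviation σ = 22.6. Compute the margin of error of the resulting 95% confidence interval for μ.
Margin of error = 3.10

Margin of error = z* · σ/√n
= 1.960 · 22.6/√204
= 1.960 · 22.6/14.2829
= 3.10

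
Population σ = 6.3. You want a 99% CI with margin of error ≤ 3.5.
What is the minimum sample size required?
n ≥ 22

For margin E ≤ 3.5:
n ≥ (z* · σ / E)²
n ≥ (2.576 · 6.3 / 3.5)²
n ≥ 21.50

Minimum n = 22 (rounding up)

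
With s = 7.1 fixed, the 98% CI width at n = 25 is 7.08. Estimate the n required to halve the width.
n ≈ 100

CI width ∝ 1/√n
To reduce width by factor 2, need √n to grow by 2 → need 2² = 4 times as many samples.

Current: n = 25, width = 7.08
New: n = 100, width ≈ 3.36

Width reduced by factor of 7.08/3.36 = 2.11.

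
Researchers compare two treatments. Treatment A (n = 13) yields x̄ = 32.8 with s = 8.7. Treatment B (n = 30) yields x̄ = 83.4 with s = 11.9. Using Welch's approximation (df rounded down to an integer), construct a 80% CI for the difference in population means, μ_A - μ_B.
(-54.85, -46.35)

Difference: x̄₁ - x̄₂ = -50.60
SE = √(s₁²/n₁ + s₂²/n₂) = √(8.7²/13 + 11.9²/30) = 3.2469
df = 30.93 → 30 (Welch–Satterthwaite, rounded down)
t* = 1.310

CI: -50.60 ± 1.310 · 3.2469 = -50.60 ± 4.25 = (-54.85, -46.35)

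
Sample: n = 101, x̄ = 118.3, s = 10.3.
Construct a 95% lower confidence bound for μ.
μ ≥ 116.60

Lower bound (one-sided):
t* = 1.660 (one-sided for 95%)
Lower bound = x̄ - t* · s/√n = 118.3 - 1.660 · 10.3/√101 = 116.60

We are 95% confident that μ ≥ 116.60.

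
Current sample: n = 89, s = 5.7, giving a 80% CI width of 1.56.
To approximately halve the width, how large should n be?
n ≈ 356

CI width ∝ 1/√n
To reduce width by factor 2, need √n to grow by 2 → need 2² = 4 times as many samples.

Current: n = 89, width = 1.56
New: n = 356, width ≈ 0.78

Width reduced by factor of 1.56/0.78 = 2.00.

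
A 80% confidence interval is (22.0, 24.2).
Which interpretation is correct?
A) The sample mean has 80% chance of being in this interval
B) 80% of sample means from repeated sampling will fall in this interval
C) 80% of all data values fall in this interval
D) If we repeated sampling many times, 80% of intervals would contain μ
D

A) Wrong — x̄ is observed and sits in the interval by construction.
B) Wrong — coverage applies to intervals containing μ, not to future x̄ values.
C) Wrong — a CI is about the parameter μ, not individual data values.
D) Correct — this is the frequentist long-run coverage interpretation.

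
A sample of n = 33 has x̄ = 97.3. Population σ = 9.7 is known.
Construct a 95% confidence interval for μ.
(93.99, 100.61)

z-interval (σ known):
z* = 1.960 for 95% confidence

Margin of error = z* · σ/√n = 1.960 · 9.7/√33 = 3.31

CI: (97.3 - 3.31, 97.3 + 3.31) = (93.99, 100.61)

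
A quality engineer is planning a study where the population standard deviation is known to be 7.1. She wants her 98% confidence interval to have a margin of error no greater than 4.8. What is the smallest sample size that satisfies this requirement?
n ≥ 12

For margin E ≤ 4.8:
n ≥ (z* · σ / E)²
n ≥ (2.326 · 7.1 / 4.8)²
n ≥ 11.84

Minimum n = 12 (rounding up)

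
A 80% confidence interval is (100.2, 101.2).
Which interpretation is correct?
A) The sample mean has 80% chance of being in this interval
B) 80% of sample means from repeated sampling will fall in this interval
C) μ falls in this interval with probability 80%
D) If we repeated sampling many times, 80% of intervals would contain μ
D

A) Wrong — x̄ is observed and sits in the interval by construction.
B) Wrong — coverage applies to intervals containing μ, not to future x̄ values.
C) Wrong — μ is fixed; the randomness lives in the interval, not in μ.
D) Correct — this is the frequentist long-run coverage interpretation.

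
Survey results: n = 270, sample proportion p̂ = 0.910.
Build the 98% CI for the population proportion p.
(0.869, 0.951)

Proportion CI:
SE = √(p̂(1-p̂)/n) = √(0.910 · 0.090 / 270) = 0.01742

z* = 2.326
Margin = z* · SE = 2.326 · 0.01742 = 0.0405

CI: 0.910 ± 0.0405 = (0.869, 0.951)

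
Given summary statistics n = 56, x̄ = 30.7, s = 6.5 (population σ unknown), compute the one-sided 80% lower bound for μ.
μ ≥ 29.96

Lower bound (one-sided):
t* = 0.848 (one-sided for 80%)
Lower bound = x̄ - t* · s/√n = 30.7 - 0.848 · 6.5/√56 = 29.96

We are 80% confident that μ ≥ 29.96.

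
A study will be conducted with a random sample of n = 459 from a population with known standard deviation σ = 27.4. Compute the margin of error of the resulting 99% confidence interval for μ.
Margin of error = 3.29

Margin of error = z* · σ/√n
= 2.576 · 27.4/√459
= 2.576 · 27.4/21.4243
= 3.29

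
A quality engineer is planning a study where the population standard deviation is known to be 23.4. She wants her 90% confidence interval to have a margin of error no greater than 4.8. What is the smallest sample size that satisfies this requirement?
n ≥ 65

For margin E ≤ 4.8:
n ≥ (z* · σ / E)²
n ≥ (1.645 · 23.4 / 4.8)²
n ≥ 64.31

Minimum n = 65 (rounding up)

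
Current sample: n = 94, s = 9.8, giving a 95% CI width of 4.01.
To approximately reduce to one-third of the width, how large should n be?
n ≈ 846

CI width ∝ 1/√n
To reduce width by factor 3, need √n to grow by 3 → need 3² = 9 times as many samples.

Current: n = 94, width = 4.01
New: n = 846, width ≈ 1.32

Width reduced by factor of 4.01/1.32 = 3.04.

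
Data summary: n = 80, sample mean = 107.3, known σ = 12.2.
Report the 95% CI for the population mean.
(104.63, 109.97)

z-interval (σ known):
z* = 1.960 for 95% confidence

Margin of error = z* · σ/√n = 1.960 · 12.2/√80 = 2.67

CI: (107.3 - 2.67, 107.3 + 2.67) = (104.63, 109.97)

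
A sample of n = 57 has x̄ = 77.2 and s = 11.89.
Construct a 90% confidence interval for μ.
(74.57, 79.83)

t-interval (σ unknown):
df = n - 1 = 56
t* = 1.673 for 90% confidence

Margin of error = t* · s/√n = 1.673 · 11.89/√57 = 2.63

CI: (74.57, 79.83)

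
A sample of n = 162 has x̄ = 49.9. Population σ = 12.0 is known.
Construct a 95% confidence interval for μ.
(48.05, 51.75)

z-interval (σ known):
z* = 1.960 for 95% confidence

Margin of error = z* · σ/√n = 1.960 · 12.0/√162 = 1.85

CI: (49.9 - 1.85, 49.9 + 1.85) = (48.05, 51.75)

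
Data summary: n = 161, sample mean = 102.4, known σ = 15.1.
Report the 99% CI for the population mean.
(99.33, 105.47)

z-interval (σ known):
z* = 2.576 for 99% confidence

Margin of error = z* · σ/√n = 2.576 · 15.1/√161 = 3.07

CI: (102.4 - 3.07, 102.4 + 3.07) = (99.33, 105.47)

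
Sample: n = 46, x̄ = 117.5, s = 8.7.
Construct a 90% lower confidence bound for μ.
μ ≥ 115.83

Lower bound (one-sided):
t* = 1.301 (one-sided for 90%)
Lower bound = x̄ - t* · s/√n = 117.5 - 1.301 · 8.7/√46 = 115.83

We are 90% confident that μ ≥ 115.83.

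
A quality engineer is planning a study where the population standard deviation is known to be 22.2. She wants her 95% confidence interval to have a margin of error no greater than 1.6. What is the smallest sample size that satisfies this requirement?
n ≥ 740

For margin E ≤ 1.6:
n ≥ (z* · σ / E)²
n ≥ (1.960 · 22.2 / 1.6)²
n ≥ 739.57

Minimum n = 740 (rounding up)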